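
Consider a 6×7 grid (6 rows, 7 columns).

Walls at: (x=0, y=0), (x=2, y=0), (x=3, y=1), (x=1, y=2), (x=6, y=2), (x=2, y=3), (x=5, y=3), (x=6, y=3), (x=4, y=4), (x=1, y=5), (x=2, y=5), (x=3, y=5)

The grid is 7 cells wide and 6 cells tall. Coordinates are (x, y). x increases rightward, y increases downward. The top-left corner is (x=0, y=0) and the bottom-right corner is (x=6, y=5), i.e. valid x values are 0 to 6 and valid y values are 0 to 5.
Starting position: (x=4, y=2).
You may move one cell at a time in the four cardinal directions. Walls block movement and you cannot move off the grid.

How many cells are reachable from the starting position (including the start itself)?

BFS flood-fill from (x=4, y=2):
  Distance 0: (x=4, y=2)
  Distance 1: (x=4, y=1), (x=3, y=2), (x=5, y=2), (x=4, y=3)
  Distance 2: (x=4, y=0), (x=5, y=1), (x=2, y=2), (x=3, y=3)
  Distance 3: (x=3, y=0), (x=5, y=0), (x=2, y=1), (x=6, y=1), (x=3, y=4)
  Distance 4: (x=6, y=0), (x=1, y=1), (x=2, y=4)
  Distance 5: (x=1, y=0), (x=0, y=1), (x=1, y=4)
  Distance 6: (x=0, y=2), (x=1, y=3), (x=0, y=4)
  Distance 7: (x=0, y=3), (x=0, y=5)
Total reachable: 25 (grid has 30 open cells total)

Answer: Reachable cells: 25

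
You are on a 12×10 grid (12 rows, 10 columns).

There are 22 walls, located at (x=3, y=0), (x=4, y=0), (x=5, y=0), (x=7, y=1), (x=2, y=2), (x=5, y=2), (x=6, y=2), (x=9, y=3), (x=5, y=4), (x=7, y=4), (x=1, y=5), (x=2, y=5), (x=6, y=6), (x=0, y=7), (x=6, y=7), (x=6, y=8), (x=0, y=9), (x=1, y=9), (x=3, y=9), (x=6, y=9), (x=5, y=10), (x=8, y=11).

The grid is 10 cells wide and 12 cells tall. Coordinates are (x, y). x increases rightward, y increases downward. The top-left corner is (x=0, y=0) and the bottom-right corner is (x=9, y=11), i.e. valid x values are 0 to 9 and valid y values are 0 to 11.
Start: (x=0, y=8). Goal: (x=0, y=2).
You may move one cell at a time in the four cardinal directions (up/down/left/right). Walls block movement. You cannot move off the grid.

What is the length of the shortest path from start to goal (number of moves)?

BFS from (x=0, y=8) until reaching (x=0, y=2):
  Distance 0: (x=0, y=8)
  Distance 1: (x=1, y=8)
  Distance 2: (x=1, y=7), (x=2, y=8)
  Distance 3: (x=1, y=6), (x=2, y=7), (x=3, y=8), (x=2, y=9)
  Distance 4: (x=0, y=6), (x=2, y=6), (x=3, y=7), (x=4, y=8), (x=2, y=10)
  Distance 5: (x=0, y=5), (x=3, y=6), (x=4, y=7), (x=5, y=8), (x=4, y=9), (x=1, y=10), (x=3, y=10), (x=2, y=11)
  Distance 6: (x=0, y=4), (x=3, y=5), (x=4, y=6), (x=5, y=7), (x=5, y=9), (x=0, y=10), (x=4, y=10), (x=1, y=11), (x=3, y=11)
  Distance 7: (x=0, y=3), (x=1, y=4), (x=3, y=4), (x=4, y=5), (x=5, y=6), (x=0, y=11), (x=4, y=11)
  Distance 8: (x=0, y=2), (x=1, y=3), (x=3, y=3), (x=2, y=4), (x=4, y=4), (x=5, y=5), (x=5, y=11)  <- goal reached here
One shortest path (8 moves): (x=0, y=8) -> (x=1, y=8) -> (x=1, y=7) -> (x=1, y=6) -> (x=0, y=6) -> (x=0, y=5) -> (x=0, y=4) -> (x=0, y=3) -> (x=0, y=2)

Answer: Shortest path length: 8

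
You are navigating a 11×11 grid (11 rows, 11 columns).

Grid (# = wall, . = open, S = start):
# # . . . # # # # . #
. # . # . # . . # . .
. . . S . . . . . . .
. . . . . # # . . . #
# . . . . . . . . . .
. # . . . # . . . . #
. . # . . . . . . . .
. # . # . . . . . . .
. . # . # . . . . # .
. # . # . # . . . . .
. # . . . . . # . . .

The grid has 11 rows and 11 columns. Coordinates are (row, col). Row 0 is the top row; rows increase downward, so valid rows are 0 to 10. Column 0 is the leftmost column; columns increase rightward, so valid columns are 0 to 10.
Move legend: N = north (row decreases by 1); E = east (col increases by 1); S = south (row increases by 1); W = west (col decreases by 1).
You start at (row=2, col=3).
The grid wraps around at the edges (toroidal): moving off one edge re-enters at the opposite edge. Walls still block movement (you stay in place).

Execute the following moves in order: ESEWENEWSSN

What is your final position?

Answer: Final position: (row=3, col=4)

Derivation:
Start: (row=2, col=3)
  E (east): (row=2, col=3) -> (row=2, col=4)
  S (south): (row=2, col=4) -> (row=3, col=4)
  E (east): blocked, stay at (row=3, col=4)
  W (west): (row=3, col=4) -> (row=3, col=3)
  E (east): (row=3, col=3) -> (row=3, col=4)
  N (north): (row=3, col=4) -> (row=2, col=4)
  E (east): (row=2, col=4) -> (row=2, col=5)
  W (west): (row=2, col=5) -> (row=2, col=4)
  S (south): (row=2, col=4) -> (row=3, col=4)
  S (south): (row=3, col=4) -> (row=4, col=4)
  N (north): (row=4, col=4) -> (row=3, col=4)
Final: (row=3, col=4)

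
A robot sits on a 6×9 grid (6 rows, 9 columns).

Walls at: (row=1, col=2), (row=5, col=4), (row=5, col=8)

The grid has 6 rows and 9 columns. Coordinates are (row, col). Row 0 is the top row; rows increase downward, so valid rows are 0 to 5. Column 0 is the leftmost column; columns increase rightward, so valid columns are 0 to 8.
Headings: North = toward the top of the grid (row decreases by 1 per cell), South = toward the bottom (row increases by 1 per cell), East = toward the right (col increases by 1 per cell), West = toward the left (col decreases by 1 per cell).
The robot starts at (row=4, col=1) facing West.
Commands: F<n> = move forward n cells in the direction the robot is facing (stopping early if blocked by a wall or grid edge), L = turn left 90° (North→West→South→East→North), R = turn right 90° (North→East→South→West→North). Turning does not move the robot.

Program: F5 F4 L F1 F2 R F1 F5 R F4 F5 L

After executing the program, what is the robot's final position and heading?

Start: (row=4, col=1), facing West
  F5: move forward 1/5 (blocked), now at (row=4, col=0)
  F4: move forward 0/4 (blocked), now at (row=4, col=0)
  L: turn left, now facing South
  F1: move forward 1, now at (row=5, col=0)
  F2: move forward 0/2 (blocked), now at (row=5, col=0)
  R: turn right, now facing West
  F1: move forward 0/1 (blocked), now at (row=5, col=0)
  F5: move forward 0/5 (blocked), now at (row=5, col=0)
  R: turn right, now facing North
  F4: move forward 4, now at (row=1, col=0)
  F5: move forward 1/5 (blocked), now at (row=0, col=0)
  L: turn left, now facing West
Final: (row=0, col=0), facing West

Answer: Final position: (row=0, col=0), facing West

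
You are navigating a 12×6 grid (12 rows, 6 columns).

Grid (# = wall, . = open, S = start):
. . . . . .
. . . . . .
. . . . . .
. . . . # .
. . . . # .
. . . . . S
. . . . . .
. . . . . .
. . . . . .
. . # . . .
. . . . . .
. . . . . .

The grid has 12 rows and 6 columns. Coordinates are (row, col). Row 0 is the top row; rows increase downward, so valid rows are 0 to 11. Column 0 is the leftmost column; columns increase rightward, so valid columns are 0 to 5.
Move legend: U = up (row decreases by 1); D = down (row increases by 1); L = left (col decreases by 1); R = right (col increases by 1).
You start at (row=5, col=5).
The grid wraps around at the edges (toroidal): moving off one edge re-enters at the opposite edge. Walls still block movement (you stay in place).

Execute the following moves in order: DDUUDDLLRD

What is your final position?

Answer: Final position: (row=8, col=4)

Derivation:
Start: (row=5, col=5)
  D (down): (row=5, col=5) -> (row=6, col=5)
  D (down): (row=6, col=5) -> (row=7, col=5)
  U (up): (row=7, col=5) -> (row=6, col=5)
  U (up): (row=6, col=5) -> (row=5, col=5)
  D (down): (row=5, col=5) -> (row=6, col=5)
  D (down): (row=6, col=5) -> (row=7, col=5)
  L (left): (row=7, col=5) -> (row=7, col=4)
  L (left): (row=7, col=4) -> (row=7, col=3)
  R (right): (row=7, col=3) -> (row=7, col=4)
  D (down): (row=7, col=4) -> (row=8, col=4)
Final: (row=8, col=4)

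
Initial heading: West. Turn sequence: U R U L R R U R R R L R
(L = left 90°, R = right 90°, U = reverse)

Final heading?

Start: West
  U (U-turn (180°)) -> East
  R (right (90° clockwise)) -> South
  U (U-turn (180°)) -> North
  L (left (90° counter-clockwise)) -> West
  R (right (90° clockwise)) -> North
  R (right (90° clockwise)) -> East
  U (U-turn (180°)) -> West
  R (right (90° clockwise)) -> North
  R (right (90° clockwise)) -> East
  R (right (90° clockwise)) -> South
  L (left (90° counter-clockwise)) -> East
  R (right (90° clockwise)) -> South
Final: South

Answer: Final heading: South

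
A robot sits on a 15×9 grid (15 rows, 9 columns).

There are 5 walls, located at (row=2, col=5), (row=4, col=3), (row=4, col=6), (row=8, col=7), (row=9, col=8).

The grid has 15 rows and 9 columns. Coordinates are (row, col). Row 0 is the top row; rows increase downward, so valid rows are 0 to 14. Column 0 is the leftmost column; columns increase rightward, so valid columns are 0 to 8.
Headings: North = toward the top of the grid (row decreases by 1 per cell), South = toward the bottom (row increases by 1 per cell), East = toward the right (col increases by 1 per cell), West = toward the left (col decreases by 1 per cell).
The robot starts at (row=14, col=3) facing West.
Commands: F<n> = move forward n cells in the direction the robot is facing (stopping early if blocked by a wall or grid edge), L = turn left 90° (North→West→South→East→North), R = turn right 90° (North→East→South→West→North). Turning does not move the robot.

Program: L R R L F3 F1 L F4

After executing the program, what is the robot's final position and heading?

Answer: Final position: (row=14, col=0), facing South

Derivation:
Start: (row=14, col=3), facing West
  L: turn left, now facing South
  R: turn right, now facing West
  R: turn right, now facing North
  L: turn left, now facing West
  F3: move forward 3, now at (row=14, col=0)
  F1: move forward 0/1 (blocked), now at (row=14, col=0)
  L: turn left, now facing South
  F4: move forward 0/4 (blocked), now at (row=14, col=0)
Final: (row=14, col=0), facing South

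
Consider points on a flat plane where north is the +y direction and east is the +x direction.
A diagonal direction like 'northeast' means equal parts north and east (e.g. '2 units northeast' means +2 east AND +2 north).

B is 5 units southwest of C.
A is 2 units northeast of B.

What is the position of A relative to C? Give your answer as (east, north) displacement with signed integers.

Place C at the origin (east=0, north=0).
  B is 5 units southwest of C: delta (east=-5, north=-5); B at (east=-5, north=-5).
  A is 2 units northeast of B: delta (east=+2, north=+2); A at (east=-3, north=-3).
Therefore A relative to C: (east=-3, north=-3).

Answer: A is at (east=-3, north=-3) relative to C.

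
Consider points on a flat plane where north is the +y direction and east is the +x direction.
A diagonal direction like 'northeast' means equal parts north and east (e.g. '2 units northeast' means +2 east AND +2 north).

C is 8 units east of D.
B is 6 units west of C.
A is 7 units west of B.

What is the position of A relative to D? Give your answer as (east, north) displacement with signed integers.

Place D at the origin (east=0, north=0).
  C is 8 units east of D: delta (east=+8, north=+0); C at (east=8, north=0).
  B is 6 units west of C: delta (east=-6, north=+0); B at (east=2, north=0).
  A is 7 units west of B: delta (east=-7, north=+0); A at (east=-5, north=0).
Therefore A relative to D: (east=-5, north=0).

Answer: A is at (east=-5, north=0) relative to D.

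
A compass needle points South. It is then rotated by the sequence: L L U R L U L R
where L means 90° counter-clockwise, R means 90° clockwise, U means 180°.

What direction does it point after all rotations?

Start: South
  L (left (90° counter-clockwise)) -> East
  L (left (90° counter-clockwise)) -> North
  U (U-turn (180°)) -> South
  R (right (90° clockwise)) -> West
  L (left (90° counter-clockwise)) -> South
  U (U-turn (180°)) -> North
  L (left (90° counter-clockwise)) -> West
  R (right (90° clockwise)) -> North
Final: North

Answer: Final heading: North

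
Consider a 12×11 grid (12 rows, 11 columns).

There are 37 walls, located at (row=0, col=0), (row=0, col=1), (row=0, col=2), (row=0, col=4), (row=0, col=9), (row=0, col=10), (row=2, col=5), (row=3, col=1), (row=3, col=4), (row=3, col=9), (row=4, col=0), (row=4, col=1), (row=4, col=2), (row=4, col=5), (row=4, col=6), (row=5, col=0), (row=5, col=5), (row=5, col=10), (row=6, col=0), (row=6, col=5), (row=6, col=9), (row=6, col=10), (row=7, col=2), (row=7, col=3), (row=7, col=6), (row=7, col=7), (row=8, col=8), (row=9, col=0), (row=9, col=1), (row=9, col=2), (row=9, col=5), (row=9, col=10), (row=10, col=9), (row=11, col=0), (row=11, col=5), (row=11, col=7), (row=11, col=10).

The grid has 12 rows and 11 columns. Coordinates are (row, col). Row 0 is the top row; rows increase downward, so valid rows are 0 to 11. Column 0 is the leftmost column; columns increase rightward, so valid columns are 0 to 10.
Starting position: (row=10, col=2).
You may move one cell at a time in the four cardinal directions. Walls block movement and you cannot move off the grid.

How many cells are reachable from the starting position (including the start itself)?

BFS flood-fill from (row=10, col=2):
  Distance 0: (row=10, col=2)
  Distance 1: (row=10, col=1), (row=10, col=3), (row=11, col=2)
  Distance 2: (row=9, col=3), (row=10, col=0), (row=10, col=4), (row=11, col=1), (row=11, col=3)
  Distance 3: (row=8, col=3), (row=9, col=4), (row=10, col=5), (row=11, col=4)
  Distance 4: (row=8, col=2), (row=8, col=4), (row=10, col=6)
  Distance 5: (row=7, col=4), (row=8, col=1), (row=8, col=5), (row=9, col=6), (row=10, col=7), (row=11, col=6)
  Distance 6: (row=6, col=4), (row=7, col=1), (row=7, col=5), (row=8, col=0), (row=8, col=6), (row=9, col=7), (row=10, col=8)
  Distance 7: (row=5, col=4), (row=6, col=1), (row=6, col=3), (row=7, col=0), (row=8, col=7), (row=9, col=8), (row=11, col=8)
  Distance 8: (row=4, col=4), (row=5, col=1), (row=5, col=3), (row=6, col=2), (row=9, col=9), (row=11, col=9)
  Distance 9: (row=4, col=3), (row=5, col=2), (row=8, col=9)
  Distance 10: (row=3, col=3), (row=7, col=9), (row=8, col=10)
  Distance 11: (row=2, col=3), (row=3, col=2), (row=7, col=8), (row=7, col=10)
  Distance 12: (row=1, col=3), (row=2, col=2), (row=2, col=4), (row=6, col=8)
  Distance 13: (row=0, col=3), (row=1, col=2), (row=1, col=4), (row=2, col=1), (row=5, col=8), (row=6, col=7)
  Distance 14: (row=1, col=1), (row=1, col=5), (row=2, col=0), (row=4, col=8), (row=5, col=7), (row=5, col=9), (row=6, col=6)
  Distance 15: (row=0, col=5), (row=1, col=0), (row=1, col=6), (row=3, col=0), (row=3, col=8), (row=4, col=7), (row=4, col=9), (row=5, col=6)
  Distance 16: (row=0, col=6), (row=1, col=7), (row=2, col=6), (row=2, col=8), (row=3, col=7), (row=4, col=10)
  Distance 17: (row=0, col=7), (row=1, col=8), (row=2, col=7), (row=2, col=9), (row=3, col=6), (row=3, col=10)
  Distance 18: (row=0, col=8), (row=1, col=9), (row=2, col=10), (row=3, col=5)
  Distance 19: (row=1, col=10)
Total reachable: 94 (grid has 95 open cells total)

Answer: Reachable cells: 94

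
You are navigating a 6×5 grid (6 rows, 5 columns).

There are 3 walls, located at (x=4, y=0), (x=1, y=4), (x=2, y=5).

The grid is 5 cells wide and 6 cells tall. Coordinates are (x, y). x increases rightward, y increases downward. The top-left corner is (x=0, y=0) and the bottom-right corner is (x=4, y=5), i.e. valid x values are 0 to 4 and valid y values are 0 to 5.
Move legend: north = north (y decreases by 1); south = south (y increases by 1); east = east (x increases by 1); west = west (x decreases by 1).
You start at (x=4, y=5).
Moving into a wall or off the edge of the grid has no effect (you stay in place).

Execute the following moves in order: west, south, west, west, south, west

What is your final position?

Answer: Final position: (x=3, y=5)

Derivation:
Start: (x=4, y=5)
  west (west): (x=4, y=5) -> (x=3, y=5)
  south (south): blocked, stay at (x=3, y=5)
  west (west): blocked, stay at (x=3, y=5)
  west (west): blocked, stay at (x=3, y=5)
  south (south): blocked, stay at (x=3, y=5)
  west (west): blocked, stay at (x=3, y=5)
Final: (x=3, y=5)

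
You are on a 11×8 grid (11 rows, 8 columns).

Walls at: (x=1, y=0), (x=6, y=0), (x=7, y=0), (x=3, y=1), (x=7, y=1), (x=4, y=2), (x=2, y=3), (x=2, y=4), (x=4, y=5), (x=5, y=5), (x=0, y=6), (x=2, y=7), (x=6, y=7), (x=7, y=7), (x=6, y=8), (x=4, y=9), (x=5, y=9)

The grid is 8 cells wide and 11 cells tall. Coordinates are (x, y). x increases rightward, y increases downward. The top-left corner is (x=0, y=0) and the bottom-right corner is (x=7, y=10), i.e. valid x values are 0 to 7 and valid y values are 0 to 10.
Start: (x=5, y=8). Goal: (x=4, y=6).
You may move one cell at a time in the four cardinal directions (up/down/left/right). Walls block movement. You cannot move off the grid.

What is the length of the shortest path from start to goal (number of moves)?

Answer: Shortest path length: 3

Derivation:
BFS from (x=5, y=8) until reaching (x=4, y=6):
  Distance 0: (x=5, y=8)
  Distance 1: (x=5, y=7), (x=4, y=8)
  Distance 2: (x=5, y=6), (x=4, y=7), (x=3, y=8)
  Distance 3: (x=4, y=6), (x=6, y=6), (x=3, y=7), (x=2, y=8), (x=3, y=9)  <- goal reached here
One shortest path (3 moves): (x=5, y=8) -> (x=4, y=8) -> (x=4, y=7) -> (x=4, y=6)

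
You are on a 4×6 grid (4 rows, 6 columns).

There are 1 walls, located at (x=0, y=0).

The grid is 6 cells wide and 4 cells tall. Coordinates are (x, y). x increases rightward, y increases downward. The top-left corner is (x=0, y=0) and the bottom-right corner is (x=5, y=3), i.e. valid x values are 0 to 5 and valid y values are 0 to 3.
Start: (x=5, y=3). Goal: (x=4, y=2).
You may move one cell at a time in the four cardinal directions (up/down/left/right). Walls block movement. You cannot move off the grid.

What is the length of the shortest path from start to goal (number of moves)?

Answer: Shortest path length: 2

Derivation:
BFS from (x=5, y=3) until reaching (x=4, y=2):
  Distance 0: (x=5, y=3)
  Distance 1: (x=5, y=2), (x=4, y=3)
  Distance 2: (x=5, y=1), (x=4, y=2), (x=3, y=3)  <- goal reached here
One shortest path (2 moves): (x=5, y=3) -> (x=4, y=3) -> (x=4, y=2)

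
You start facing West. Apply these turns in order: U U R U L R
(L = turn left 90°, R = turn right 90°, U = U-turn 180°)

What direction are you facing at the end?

Answer: Final heading: South

Derivation:
Start: West
  U (U-turn (180°)) -> East
  U (U-turn (180°)) -> West
  R (right (90° clockwise)) -> North
  U (U-turn (180°)) -> South
  L (left (90° counter-clockwise)) -> East
  R (right (90° clockwise)) -> South
Final: South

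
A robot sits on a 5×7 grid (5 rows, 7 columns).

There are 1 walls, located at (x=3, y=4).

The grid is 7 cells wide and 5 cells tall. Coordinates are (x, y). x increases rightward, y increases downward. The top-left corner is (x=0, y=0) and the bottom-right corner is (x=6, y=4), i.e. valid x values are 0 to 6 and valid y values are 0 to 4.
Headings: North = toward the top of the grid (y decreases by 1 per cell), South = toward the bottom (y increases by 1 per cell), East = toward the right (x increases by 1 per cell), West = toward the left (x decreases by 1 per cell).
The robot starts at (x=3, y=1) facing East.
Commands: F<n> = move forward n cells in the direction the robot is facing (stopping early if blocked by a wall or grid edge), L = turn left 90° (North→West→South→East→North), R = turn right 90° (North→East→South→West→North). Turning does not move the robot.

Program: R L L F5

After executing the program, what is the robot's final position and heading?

Answer: Final position: (x=3, y=0), facing North

Derivation:
Start: (x=3, y=1), facing East
  R: turn right, now facing South
  L: turn left, now facing East
  L: turn left, now facing North
  F5: move forward 1/5 (blocked), now at (x=3, y=0)
Final: (x=3, y=0), facing North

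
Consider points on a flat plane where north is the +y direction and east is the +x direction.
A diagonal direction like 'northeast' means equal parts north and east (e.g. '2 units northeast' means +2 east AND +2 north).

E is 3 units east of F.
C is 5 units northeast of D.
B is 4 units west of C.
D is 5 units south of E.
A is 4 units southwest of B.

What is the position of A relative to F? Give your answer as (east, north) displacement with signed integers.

Place F at the origin (east=0, north=0).
  E is 3 units east of F: delta (east=+3, north=+0); E at (east=3, north=0).
  D is 5 units south of E: delta (east=+0, north=-5); D at (east=3, north=-5).
  C is 5 units northeast of D: delta (east=+5, north=+5); C at (east=8, north=0).
  B is 4 units west of C: delta (east=-4, north=+0); B at (east=4, north=0).
  A is 4 units southwest of B: delta (east=-4, north=-4); A at (east=0, north=-4).
Therefore A relative to F: (east=0, north=-4).

Answer: A is at (east=0, north=-4) relative to F.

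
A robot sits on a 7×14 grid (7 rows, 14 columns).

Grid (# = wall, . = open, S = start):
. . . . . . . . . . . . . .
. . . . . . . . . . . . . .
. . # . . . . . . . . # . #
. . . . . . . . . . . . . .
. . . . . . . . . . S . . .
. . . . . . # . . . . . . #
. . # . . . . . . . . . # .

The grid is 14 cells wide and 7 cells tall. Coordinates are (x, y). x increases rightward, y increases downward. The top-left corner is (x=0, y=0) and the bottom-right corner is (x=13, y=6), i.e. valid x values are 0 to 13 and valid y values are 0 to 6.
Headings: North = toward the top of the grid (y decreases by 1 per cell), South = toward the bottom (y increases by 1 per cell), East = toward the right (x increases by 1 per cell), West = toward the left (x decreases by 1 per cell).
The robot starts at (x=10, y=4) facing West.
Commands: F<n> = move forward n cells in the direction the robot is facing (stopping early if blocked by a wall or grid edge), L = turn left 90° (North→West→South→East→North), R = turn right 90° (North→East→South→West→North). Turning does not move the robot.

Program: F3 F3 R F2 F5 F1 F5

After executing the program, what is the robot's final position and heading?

Start: (x=10, y=4), facing West
  F3: move forward 3, now at (x=7, y=4)
  F3: move forward 3, now at (x=4, y=4)
  R: turn right, now facing North
  F2: move forward 2, now at (x=4, y=2)
  F5: move forward 2/5 (blocked), now at (x=4, y=0)
  F1: move forward 0/1 (blocked), now at (x=4, y=0)
  F5: move forward 0/5 (blocked), now at (x=4, y=0)
Final: (x=4, y=0), facing North

Answer: Final position: (x=4, y=0), facing North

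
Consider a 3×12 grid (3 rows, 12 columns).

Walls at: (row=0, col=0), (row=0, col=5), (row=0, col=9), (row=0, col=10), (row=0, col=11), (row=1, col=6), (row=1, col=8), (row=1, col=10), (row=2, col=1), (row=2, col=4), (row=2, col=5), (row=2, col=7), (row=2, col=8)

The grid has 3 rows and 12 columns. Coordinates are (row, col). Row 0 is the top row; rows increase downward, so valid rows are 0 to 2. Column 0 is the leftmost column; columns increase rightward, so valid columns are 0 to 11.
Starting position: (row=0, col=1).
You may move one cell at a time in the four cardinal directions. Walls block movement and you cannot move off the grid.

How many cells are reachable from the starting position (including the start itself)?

Answer: Reachable cells: 13

Derivation:
BFS flood-fill from (row=0, col=1):
  Distance 0: (row=0, col=1)
  Distance 1: (row=0, col=2), (row=1, col=1)
  Distance 2: (row=0, col=3), (row=1, col=0), (row=1, col=2)
  Distance 3: (row=0, col=4), (row=1, col=3), (row=2, col=0), (row=2, col=2)
  Distance 4: (row=1, col=4), (row=2, col=3)
  Distance 5: (row=1, col=5)
Total reachable: 13 (grid has 23 open cells total)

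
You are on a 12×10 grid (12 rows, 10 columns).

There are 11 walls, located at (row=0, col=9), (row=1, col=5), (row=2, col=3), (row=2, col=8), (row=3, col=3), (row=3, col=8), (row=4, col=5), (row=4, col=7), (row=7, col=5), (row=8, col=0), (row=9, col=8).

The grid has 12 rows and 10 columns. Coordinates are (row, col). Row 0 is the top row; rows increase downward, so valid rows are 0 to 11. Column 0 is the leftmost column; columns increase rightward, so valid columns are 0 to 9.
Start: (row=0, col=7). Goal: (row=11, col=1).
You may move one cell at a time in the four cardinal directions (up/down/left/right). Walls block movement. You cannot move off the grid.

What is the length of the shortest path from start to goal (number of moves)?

BFS from (row=0, col=7) until reaching (row=11, col=1):
  Distance 0: (row=0, col=7)
  Distance 1: (row=0, col=6), (row=0, col=8), (row=1, col=7)
  Distance 2: (row=0, col=5), (row=1, col=6), (row=1, col=8), (row=2, col=7)
  Distance 3: (row=0, col=4), (row=1, col=9), (row=2, col=6), (row=3, col=7)
  Distance 4: (row=0, col=3), (row=1, col=4), (row=2, col=5), (row=2, col=9), (row=3, col=6)
  Distance 5: (row=0, col=2), (row=1, col=3), (row=2, col=4), (row=3, col=5), (row=3, col=9), (row=4, col=6)
  Distance 6: (row=0, col=1), (row=1, col=2), (row=3, col=4), (row=4, col=9), (row=5, col=6)
  Distance 7: (row=0, col=0), (row=1, col=1), (row=2, col=2), (row=4, col=4), (row=4, col=8), (row=5, col=5), (row=5, col=7), (row=5, col=9), (row=6, col=6)
  Distance 8: (row=1, col=0), (row=2, col=1), (row=3, col=2), (row=4, col=3), (row=5, col=4), (row=5, col=8), (row=6, col=5), (row=6, col=7), (row=6, col=9), (row=7, col=6)
  Distance 9: (row=2, col=0), (row=3, col=1), (row=4, col=2), (row=5, col=3), (row=6, col=4), (row=6, col=8), (row=7, col=7), (row=7, col=9), (row=8, col=6)
  Distance 10: (row=3, col=0), (row=4, col=1), (row=5, col=2), (row=6, col=3), (row=7, col=4), (row=7, col=8), (row=8, col=5), (row=8, col=7), (row=8, col=9), (row=9, col=6)
  Distance 11: (row=4, col=0), (row=5, col=1), (row=6, col=2), (row=7, col=3), (row=8, col=4), (row=8, col=8), (row=9, col=5), (row=9, col=7), (row=9, col=9), (row=10, col=6)
  Distance 12: (row=5, col=0), (row=6, col=1), (row=7, col=2), (row=8, col=3), (row=9, col=4), (row=10, col=5), (row=10, col=7), (row=10, col=9), (row=11, col=6)
  Distance 13: (row=6, col=0), (row=7, col=1), (row=8, col=2), (row=9, col=3), (row=10, col=4), (row=10, col=8), (row=11, col=5), (row=11, col=7), (row=11, col=9)
  Distance 14: (row=7, col=0), (row=8, col=1), (row=9, col=2), (row=10, col=3), (row=11, col=4), (row=11, col=8)
  Distance 15: (row=9, col=1), (row=10, col=2), (row=11, col=3)
  Distance 16: (row=9, col=0), (row=10, col=1), (row=11, col=2)
  Distance 17: (row=10, col=0), (row=11, col=1)  <- goal reached here
One shortest path (17 moves): (row=0, col=7) -> (row=0, col=6) -> (row=0, col=5) -> (row=0, col=4) -> (row=0, col=3) -> (row=0, col=2) -> (row=0, col=1) -> (row=1, col=1) -> (row=2, col=1) -> (row=3, col=1) -> (row=4, col=1) -> (row=5, col=1) -> (row=6, col=1) -> (row=7, col=1) -> (row=8, col=1) -> (row=9, col=1) -> (row=10, col=1) -> (row=11, col=1)

Answer: Shortest path length: 17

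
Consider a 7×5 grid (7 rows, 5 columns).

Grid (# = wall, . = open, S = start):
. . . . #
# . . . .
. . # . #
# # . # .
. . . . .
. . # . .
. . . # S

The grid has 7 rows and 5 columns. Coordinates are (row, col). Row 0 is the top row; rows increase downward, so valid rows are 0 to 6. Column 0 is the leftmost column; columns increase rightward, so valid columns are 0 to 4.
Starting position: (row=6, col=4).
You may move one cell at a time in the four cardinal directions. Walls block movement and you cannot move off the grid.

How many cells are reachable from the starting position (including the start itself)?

Answer: Reachable cells: 15

Derivation:
BFS flood-fill from (row=6, col=4):
  Distance 0: (row=6, col=4)
  Distance 1: (row=5, col=4)
  Distance 2: (row=4, col=4), (row=5, col=3)
  Distance 3: (row=3, col=4), (row=4, col=3)
  Distance 4: (row=4, col=2)
  Distance 5: (row=3, col=2), (row=4, col=1)
  Distance 6: (row=4, col=0), (row=5, col=1)
  Distance 7: (row=5, col=0), (row=6, col=1)
  Distance 8: (row=6, col=0), (row=6, col=2)
Total reachable: 15 (grid has 26 open cells total)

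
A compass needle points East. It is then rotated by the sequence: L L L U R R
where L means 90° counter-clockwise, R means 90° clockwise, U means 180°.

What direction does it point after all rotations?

Answer: Final heading: South

Derivation:
Start: East
  L (left (90° counter-clockwise)) -> North
  L (left (90° counter-clockwise)) -> West
  L (left (90° counter-clockwise)) -> South
  U (U-turn (180°)) -> North
  R (right (90° clockwise)) -> East
  R (right (90° clockwise)) -> South
Final: South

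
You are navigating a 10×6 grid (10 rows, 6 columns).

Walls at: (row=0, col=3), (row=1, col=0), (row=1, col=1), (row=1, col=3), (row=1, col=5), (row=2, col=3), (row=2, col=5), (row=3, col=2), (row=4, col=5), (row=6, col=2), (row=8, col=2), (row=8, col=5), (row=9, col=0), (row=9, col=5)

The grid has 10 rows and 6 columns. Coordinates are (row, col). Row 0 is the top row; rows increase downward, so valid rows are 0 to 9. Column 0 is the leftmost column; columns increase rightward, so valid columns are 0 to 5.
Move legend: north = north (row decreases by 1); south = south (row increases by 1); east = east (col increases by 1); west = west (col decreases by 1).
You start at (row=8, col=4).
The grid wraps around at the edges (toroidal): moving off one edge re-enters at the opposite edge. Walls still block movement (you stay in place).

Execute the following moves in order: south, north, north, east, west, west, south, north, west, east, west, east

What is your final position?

Start: (row=8, col=4)
  south (south): (row=8, col=4) -> (row=9, col=4)
  north (north): (row=9, col=4) -> (row=8, col=4)
  north (north): (row=8, col=4) -> (row=7, col=4)
  east (east): (row=7, col=4) -> (row=7, col=5)
  west (west): (row=7, col=5) -> (row=7, col=4)
  west (west): (row=7, col=4) -> (row=7, col=3)
  south (south): (row=7, col=3) -> (row=8, col=3)
  north (north): (row=8, col=3) -> (row=7, col=3)
  west (west): (row=7, col=3) -> (row=7, col=2)
  east (east): (row=7, col=2) -> (row=7, col=3)
  west (west): (row=7, col=3) -> (row=7, col=2)
  east (east): (row=7, col=2) -> (row=7, col=3)
Final: (row=7, col=3)

Answer: Final position: (row=7, col=3)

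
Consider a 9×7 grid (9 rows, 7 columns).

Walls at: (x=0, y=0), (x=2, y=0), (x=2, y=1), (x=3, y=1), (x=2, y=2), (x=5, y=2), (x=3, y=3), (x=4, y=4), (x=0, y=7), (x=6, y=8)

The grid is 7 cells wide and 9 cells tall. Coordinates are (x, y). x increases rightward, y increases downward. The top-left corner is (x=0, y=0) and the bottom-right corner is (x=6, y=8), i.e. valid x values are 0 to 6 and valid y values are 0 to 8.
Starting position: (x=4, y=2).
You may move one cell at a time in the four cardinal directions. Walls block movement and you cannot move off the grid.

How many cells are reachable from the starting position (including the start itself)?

BFS flood-fill from (x=4, y=2):
  Distance 0: (x=4, y=2)
  Distance 1: (x=4, y=1), (x=3, y=2), (x=4, y=3)
  Distance 2: (x=4, y=0), (x=5, y=1), (x=5, y=3)
  Distance 3: (x=3, y=0), (x=5, y=0), (x=6, y=1), (x=6, y=3), (x=5, y=4)
  Distance 4: (x=6, y=0), (x=6, y=2), (x=6, y=4), (x=5, y=5)
  Distance 5: (x=4, y=5), (x=6, y=5), (x=5, y=6)
  Distance 6: (x=3, y=5), (x=4, y=6), (x=6, y=6), (x=5, y=7)
  Distance 7: (x=3, y=4), (x=2, y=5), (x=3, y=6), (x=4, y=7), (x=6, y=7), (x=5, y=8)
  Distance 8: (x=2, y=4), (x=1, y=5), (x=2, y=6), (x=3, y=7), (x=4, y=8)
  Distance 9: (x=2, y=3), (x=1, y=4), (x=0, y=5), (x=1, y=6), (x=2, y=7), (x=3, y=8)
  Distance 10: (x=1, y=3), (x=0, y=4), (x=0, y=6), (x=1, y=7), (x=2, y=8)
  Distance 11: (x=1, y=2), (x=0, y=3), (x=1, y=8)
  Distance 12: (x=1, y=1), (x=0, y=2), (x=0, y=8)
  Distance 13: (x=1, y=0), (x=0, y=1)
Total reachable: 53 (grid has 53 open cells total)

Answer: Reachable cells: 53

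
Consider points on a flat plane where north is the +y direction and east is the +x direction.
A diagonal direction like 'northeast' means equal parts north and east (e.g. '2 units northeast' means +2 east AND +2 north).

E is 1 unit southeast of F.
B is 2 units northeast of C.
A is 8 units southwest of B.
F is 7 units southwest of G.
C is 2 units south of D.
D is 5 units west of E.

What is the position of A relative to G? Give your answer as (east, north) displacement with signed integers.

Answer: A is at (east=-17, north=-16) relative to G.

Derivation:
Place G at the origin (east=0, north=0).
  F is 7 units southwest of G: delta (east=-7, north=-7); F at (east=-7, north=-7).
  E is 1 unit southeast of F: delta (east=+1, north=-1); E at (east=-6, north=-8).
  D is 5 units west of E: delta (east=-5, north=+0); D at (east=-11, north=-8).
  C is 2 units south of D: delta (east=+0, north=-2); C at (east=-11, north=-10).
  B is 2 units northeast of C: delta (east=+2, north=+2); B at (east=-9, north=-8).
  A is 8 units southwest of B: delta (east=-8, north=-8); A at (east=-17, north=-16).
Therefore A relative to G: (east=-17, north=-16).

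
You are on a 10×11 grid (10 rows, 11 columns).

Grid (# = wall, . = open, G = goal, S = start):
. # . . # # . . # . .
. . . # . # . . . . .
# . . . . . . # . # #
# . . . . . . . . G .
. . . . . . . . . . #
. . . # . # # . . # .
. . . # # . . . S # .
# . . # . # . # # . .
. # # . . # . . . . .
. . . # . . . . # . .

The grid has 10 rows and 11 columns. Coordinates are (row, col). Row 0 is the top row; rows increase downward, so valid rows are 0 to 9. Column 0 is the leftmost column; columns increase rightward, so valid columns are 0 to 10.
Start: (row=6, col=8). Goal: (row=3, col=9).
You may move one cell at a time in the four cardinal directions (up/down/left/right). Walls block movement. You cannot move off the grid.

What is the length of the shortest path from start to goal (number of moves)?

Answer: Shortest path length: 4

Derivation:
BFS from (row=6, col=8) until reaching (row=3, col=9):
  Distance 0: (row=6, col=8)
  Distance 1: (row=5, col=8), (row=6, col=7)
  Distance 2: (row=4, col=8), (row=5, col=7), (row=6, col=6)
  Distance 3: (row=3, col=8), (row=4, col=7), (row=4, col=9), (row=6, col=5), (row=7, col=6)
  Distance 4: (row=2, col=8), (row=3, col=7), (row=3, col=9), (row=4, col=6), (row=8, col=6)  <- goal reached here
One shortest path (4 moves): (row=6, col=8) -> (row=5, col=8) -> (row=4, col=8) -> (row=4, col=9) -> (row=3, col=9)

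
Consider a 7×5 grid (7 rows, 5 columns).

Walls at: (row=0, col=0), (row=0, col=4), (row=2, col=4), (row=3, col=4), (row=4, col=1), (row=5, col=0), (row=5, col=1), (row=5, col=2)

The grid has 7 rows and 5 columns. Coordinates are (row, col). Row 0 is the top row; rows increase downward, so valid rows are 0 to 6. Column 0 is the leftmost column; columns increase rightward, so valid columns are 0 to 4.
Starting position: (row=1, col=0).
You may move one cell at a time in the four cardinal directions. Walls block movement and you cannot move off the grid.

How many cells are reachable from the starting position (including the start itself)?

BFS flood-fill from (row=1, col=0):
  Distance 0: (row=1, col=0)
  Distance 1: (row=1, col=1), (row=2, col=0)
  Distance 2: (row=0, col=1), (row=1, col=2), (row=2, col=1), (row=3, col=0)
  Distance 3: (row=0, col=2), (row=1, col=3), (row=2, col=2), (row=3, col=1), (row=4, col=0)
  Distance 4: (row=0, col=3), (row=1, col=4), (row=2, col=3), (row=3, col=2)
  Distance 5: (row=3, col=3), (row=4, col=2)
  Distance 6: (row=4, col=3)
  Distance 7: (row=4, col=4), (row=5, col=3)
  Distance 8: (row=5, col=4), (row=6, col=3)
  Distance 9: (row=6, col=2), (row=6, col=4)
  Distance 10: (row=6, col=1)
  Distance 11: (row=6, col=0)
Total reachable: 27 (grid has 27 open cells total)

Answer: Reachable cells: 27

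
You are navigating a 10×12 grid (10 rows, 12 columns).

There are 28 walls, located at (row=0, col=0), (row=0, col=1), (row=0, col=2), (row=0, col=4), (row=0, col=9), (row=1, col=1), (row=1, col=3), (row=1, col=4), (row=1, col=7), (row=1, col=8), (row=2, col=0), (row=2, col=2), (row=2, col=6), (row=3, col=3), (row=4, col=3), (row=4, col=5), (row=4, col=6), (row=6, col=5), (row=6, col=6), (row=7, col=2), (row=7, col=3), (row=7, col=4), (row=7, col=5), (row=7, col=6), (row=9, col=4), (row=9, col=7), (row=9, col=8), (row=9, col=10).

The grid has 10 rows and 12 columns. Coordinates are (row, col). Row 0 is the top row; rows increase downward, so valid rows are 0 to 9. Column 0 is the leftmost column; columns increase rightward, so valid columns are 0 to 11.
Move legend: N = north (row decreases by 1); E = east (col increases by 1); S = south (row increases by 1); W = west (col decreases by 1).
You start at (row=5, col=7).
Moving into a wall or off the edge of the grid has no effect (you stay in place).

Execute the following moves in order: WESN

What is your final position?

Start: (row=5, col=7)
  W (west): (row=5, col=7) -> (row=5, col=6)
  E (east): (row=5, col=6) -> (row=5, col=7)
  S (south): (row=5, col=7) -> (row=6, col=7)
  N (north): (row=6, col=7) -> (row=5, col=7)
Final: (row=5, col=7)

Answer: Final position: (row=5, col=7)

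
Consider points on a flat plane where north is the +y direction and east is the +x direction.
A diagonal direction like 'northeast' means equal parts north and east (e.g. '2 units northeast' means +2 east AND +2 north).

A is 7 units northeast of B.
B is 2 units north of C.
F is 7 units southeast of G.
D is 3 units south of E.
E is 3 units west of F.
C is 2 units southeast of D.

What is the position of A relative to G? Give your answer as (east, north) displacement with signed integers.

Place G at the origin (east=0, north=0).
  F is 7 units southeast of G: delta (east=+7, north=-7); F at (east=7, north=-7).
  E is 3 units west of F: delta (east=-3, north=+0); E at (east=4, north=-7).
  D is 3 units south of E: delta (east=+0, north=-3); D at (east=4, north=-10).
  C is 2 units southeast of D: delta (east=+2, north=-2); C at (east=6, north=-12).
  B is 2 units north of C: delta (east=+0, north=+2); B at (east=6, north=-10).
  A is 7 units northeast of B: delta (east=+7, north=+7); A at (east=13, north=-3).
Therefore A relative to G: (east=13, north=-3).

Answer: A is at (east=13, north=-3) relative to G.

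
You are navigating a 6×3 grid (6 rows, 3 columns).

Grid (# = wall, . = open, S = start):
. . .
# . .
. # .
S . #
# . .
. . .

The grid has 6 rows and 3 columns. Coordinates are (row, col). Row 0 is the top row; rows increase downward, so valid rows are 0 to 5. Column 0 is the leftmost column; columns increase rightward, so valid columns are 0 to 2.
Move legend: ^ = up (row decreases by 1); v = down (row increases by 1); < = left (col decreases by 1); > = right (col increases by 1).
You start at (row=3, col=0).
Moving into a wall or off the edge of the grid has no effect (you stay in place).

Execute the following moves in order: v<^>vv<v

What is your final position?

Start: (row=3, col=0)
  v (down): blocked, stay at (row=3, col=0)
  < (left): blocked, stay at (row=3, col=0)
  ^ (up): (row=3, col=0) -> (row=2, col=0)
  > (right): blocked, stay at (row=2, col=0)
  v (down): (row=2, col=0) -> (row=3, col=0)
  v (down): blocked, stay at (row=3, col=0)
  < (left): blocked, stay at (row=3, col=0)
  v (down): blocked, stay at (row=3, col=0)
Final: (row=3, col=0)

Answer: Final position: (row=3, col=0)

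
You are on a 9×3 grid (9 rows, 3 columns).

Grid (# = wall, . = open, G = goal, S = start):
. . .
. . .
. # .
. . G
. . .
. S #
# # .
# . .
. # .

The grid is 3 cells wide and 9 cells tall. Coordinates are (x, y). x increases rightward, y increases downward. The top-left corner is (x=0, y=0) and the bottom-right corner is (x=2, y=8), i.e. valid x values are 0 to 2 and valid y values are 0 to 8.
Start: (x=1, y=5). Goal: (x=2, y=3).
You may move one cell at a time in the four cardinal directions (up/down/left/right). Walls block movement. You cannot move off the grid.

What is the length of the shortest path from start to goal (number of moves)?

Answer: Shortest path length: 3

Derivation:
BFS from (x=1, y=5) until reaching (x=2, y=3):
  Distance 0: (x=1, y=5)
  Distance 1: (x=1, y=4), (x=0, y=5)
  Distance 2: (x=1, y=3), (x=0, y=4), (x=2, y=4)
  Distance 3: (x=0, y=3), (x=2, y=3)  <- goal reached here
One shortest path (3 moves): (x=1, y=5) -> (x=1, y=4) -> (x=2, y=4) -> (x=2, y=3)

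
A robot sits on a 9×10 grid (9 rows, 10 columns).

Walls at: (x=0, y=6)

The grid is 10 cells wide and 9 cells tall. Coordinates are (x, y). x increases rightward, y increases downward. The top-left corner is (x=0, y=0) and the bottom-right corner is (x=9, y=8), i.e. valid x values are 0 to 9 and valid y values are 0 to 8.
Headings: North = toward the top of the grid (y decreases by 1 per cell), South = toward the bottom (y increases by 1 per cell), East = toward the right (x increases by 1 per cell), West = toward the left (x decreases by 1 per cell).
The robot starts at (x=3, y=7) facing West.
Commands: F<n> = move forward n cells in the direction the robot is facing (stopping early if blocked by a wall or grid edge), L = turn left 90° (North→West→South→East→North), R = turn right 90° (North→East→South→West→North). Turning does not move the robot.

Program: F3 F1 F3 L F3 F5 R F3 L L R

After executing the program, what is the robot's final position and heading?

Answer: Final position: (x=0, y=8), facing South

Derivation:
Start: (x=3, y=7), facing West
  F3: move forward 3, now at (x=0, y=7)
  F1: move forward 0/1 (blocked), now at (x=0, y=7)
  F3: move forward 0/3 (blocked), now at (x=0, y=7)
  L: turn left, now facing South
  F3: move forward 1/3 (blocked), now at (x=0, y=8)
  F5: move forward 0/5 (blocked), now at (x=0, y=8)
  R: turn right, now facing West
  F3: move forward 0/3 (blocked), now at (x=0, y=8)
  L: turn left, now facing South
  L: turn left, now facing East
  R: turn right, now facing South
Final: (x=0, y=8), facing South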